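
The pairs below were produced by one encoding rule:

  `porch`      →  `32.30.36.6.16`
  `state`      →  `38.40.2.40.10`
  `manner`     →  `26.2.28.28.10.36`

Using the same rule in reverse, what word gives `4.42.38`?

p(#16)→32 and o(#15)→30: differences scale by 2, so n = 2·pos + 0. Each letter becomes 2×(its alphabet position, a=1..z=26).
Decoding 4.42.38: 4→(4−0)÷2=2=b, 42→(42−0)÷2=21=u, 38→(38−0)÷2=19=s.

bus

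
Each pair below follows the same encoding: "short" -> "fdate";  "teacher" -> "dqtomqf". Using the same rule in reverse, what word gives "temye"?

smash

The word is reversed, then every letter is shifted forward by 12.
Undoing it on temye: shift back: t−12=h, e−12=s, m−12=a, y−12=m, e−12=s → hsams; then reverse → smash.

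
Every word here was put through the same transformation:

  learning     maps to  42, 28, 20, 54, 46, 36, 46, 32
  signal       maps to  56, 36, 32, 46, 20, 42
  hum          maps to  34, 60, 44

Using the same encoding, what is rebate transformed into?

54, 28, 22, 20, 58, 28

l(#12)→42 and e(#5)→28: differences scale by 2, so n = 2·pos + 18. Each letter becomes 2×(its alphabet position, a=1..z=26) + 18.
For rebate: r=18→54, e=5→28, b=2→22, a=1→20, t=20→58, e=5→28.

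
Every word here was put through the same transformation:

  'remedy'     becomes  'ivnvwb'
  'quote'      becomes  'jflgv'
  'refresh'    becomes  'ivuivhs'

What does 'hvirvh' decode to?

series

Each pair mirrors across the alphabet (r↔i, e↔v, m↔n): positions sum to 25. Letters are reflected about the middle of the alphabet (position → 25−position): Atbash.
Undoing it on hvirvh: h↔s, v↔e, i↔r, r↔i, v↔e, h↔s.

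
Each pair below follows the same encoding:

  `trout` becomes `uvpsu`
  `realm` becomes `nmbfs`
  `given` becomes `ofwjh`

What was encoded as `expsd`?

The output letters match the input read backwards, each shifted +1: trout reversed is tuort. The word is reversed, then every letter is shifted forward by 1.
Decoding expsd: shift back: e−1=d, x−1=w, p−1=o, s−1=r, d−1=c → dworc; then reverse → crowd.

crowd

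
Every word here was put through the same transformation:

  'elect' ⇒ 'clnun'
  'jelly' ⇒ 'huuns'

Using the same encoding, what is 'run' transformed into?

wda

The output letters match the input read backwards, each shifted +9: elect reversed is tcele. Read the word backwards and shift each letter +9.
Applying it to run: reverse → nur; then shift: n+9=w, u+9=d, r+9=a.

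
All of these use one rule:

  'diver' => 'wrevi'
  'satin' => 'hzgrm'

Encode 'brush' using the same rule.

yifhs

Each pair mirrors across the alphabet (d↔w, i↔r, v↔e): positions sum to 25. This is the alphabet-reversal cipher (Atbash): a becomes z, b becomes y, etc.
For brush: b↔y, r↔i, u↔f, s↔h, h↔s.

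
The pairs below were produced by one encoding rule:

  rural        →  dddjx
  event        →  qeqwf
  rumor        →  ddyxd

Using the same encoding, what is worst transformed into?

Shifts by position in rural: pos 0: r→d (+12), pos 1: u→d (+9), pos 2: r→d (+12), pos 3: a→j (+9) — repeating every 2. It's a Vigenère-style cipher with numeric key [12,9]: position i shifts by key[i mod 2].
On worst: w+12=i, o+9=x, r+12=d, s+9=b, t+12=f.

ixdbf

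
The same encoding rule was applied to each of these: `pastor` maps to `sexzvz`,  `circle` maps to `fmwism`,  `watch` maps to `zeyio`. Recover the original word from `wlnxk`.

third

The shift increases by 1 at each position, starting from +3: 3, 4, 5, ….
Decoding wlnxk: w−3=t, l−4=h, n−5=i, x−6=r, k−7=d.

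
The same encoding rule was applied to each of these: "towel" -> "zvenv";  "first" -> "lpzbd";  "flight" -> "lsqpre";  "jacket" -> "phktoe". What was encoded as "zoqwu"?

In towel: t→z is +6, o→v is +7, w→e is +8, e→n is +9 — the shift increases by 1 each position. Each letter shifts forward by (position + 6), i.e. 6, 7, 8, … — the shift grows by one for each successive letter.
Undoing it on zoqwu: z−6=t, o−7=h, q−8=i, w−9=n, u−10=k.

think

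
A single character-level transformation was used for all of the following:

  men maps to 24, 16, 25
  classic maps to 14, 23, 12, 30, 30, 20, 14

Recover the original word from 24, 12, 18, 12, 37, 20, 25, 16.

m is letter #13 and maps to 24: an offset of 11. Letters become their 1-based position plus 11 (so a→12, b→13, …).
Decoding 24, 12, 18, 12, 37, 20, 25, 16: 24→(24−11)÷1=13=m, 12→(12−11)÷1=1=a, 18→(18−11)÷1=7=g, 12→(12−11)÷1=1=a, 37→(37−11)÷1=26=z, 20→(20−11)÷1=9=i, 25→(25−11)÷1=14=n, 16→(16−11)÷1=5=e.

magazine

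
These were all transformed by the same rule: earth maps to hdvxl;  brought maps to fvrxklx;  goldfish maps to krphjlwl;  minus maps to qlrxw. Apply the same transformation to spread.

The shift depends on letter class: consonant r→v is +4, but vowel e→h is +3. The rule splits by letter class: vowels +3, consonants +4.
On spread: s(cons)+4=w, p(cons)+4=t, r(cons)+4=v, e(vowel)+3=h, a(vowel)+3=d, d(cons)+4=h.

wtvhdh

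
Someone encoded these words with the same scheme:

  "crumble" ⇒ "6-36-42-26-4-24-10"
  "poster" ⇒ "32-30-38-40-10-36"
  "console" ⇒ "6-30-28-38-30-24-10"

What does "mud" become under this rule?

26-42-8

The formula is n = 2×(alphabet index, a=1).
Applying it to mud: m=13→26, u=21→42, d=4→8.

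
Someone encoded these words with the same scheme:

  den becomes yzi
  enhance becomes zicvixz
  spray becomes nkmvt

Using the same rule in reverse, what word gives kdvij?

piano

Compare letters: d→y is +21, e→z is +21, n→i is +21 — a constant shift. It's a constant shift of +21 (ROT21).
Undoing it on kdvij: k−21=p, d−21=i, v−21=a, i−21=n, j−21=o.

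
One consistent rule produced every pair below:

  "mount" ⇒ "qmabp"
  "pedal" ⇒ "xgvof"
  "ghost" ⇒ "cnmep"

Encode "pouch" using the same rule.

xmakn

m(12)→q(16) and o(14)→m(12) fit y≡11x+14 (mod 26); the inverse of 11 mod 26 is 19. This is an affine cipher: with a=0,…,z=25, each position x becomes (11x+14) mod 26.
On pouch: p(15)→11·15+14≡23=x; o(14)→11·14+14≡12=m; u(20)→11·20+14≡0=a; c(2)→11·2+14≡10=k; h(7)→11·7+14≡13=n (all mod 26).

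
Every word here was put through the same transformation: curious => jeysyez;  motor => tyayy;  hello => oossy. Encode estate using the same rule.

The shift depends on letter class: consonant c→j is +7, but vowel u→e is +10. The rule splits by letter class: vowels +10, consonants +7.
For estate: e(vowel)+10=o, s(cons)+7=z, t(cons)+7=a, a(vowel)+10=k, t(cons)+7=a, e(vowel)+10=o.

ozakao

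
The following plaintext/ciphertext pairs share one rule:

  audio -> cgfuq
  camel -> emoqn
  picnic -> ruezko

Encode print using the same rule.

Shifts by position in audio: pos 0: a→c (+2), pos 1: u→g (+12), pos 2: d→f (+2), pos 3: i→u (+12) — repeating every 2. A repeating key of period 2 is used — shifts +2, +12 over and over.
For print: p+2=r, r+12=d, i+2=k, n+12=z, t+2=v.

rdkzv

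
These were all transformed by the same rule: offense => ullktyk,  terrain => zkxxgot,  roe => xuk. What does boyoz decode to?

visit

Compare letters: o→u is +6, f→l is +6, f→l is +6 — a constant shift. This is a Caesar cipher with shift 6.
Decoding boyoz: b−6=v, o−6=i, y−6=s, o−6=i, z−6=t.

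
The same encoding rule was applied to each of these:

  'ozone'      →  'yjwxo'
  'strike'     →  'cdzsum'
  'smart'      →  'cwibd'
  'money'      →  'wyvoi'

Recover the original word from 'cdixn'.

Shifts by position in ozone: pos 0: o→y (+10), pos 1: z→j (+10), pos 2: o→w (+8), pos 3: n→x (+10), pos 4: e→o (+10) — repeating every 3. It's a Vigenère-style cipher with numeric key [10,10,8]: position i shifts by key[i mod 3].
Decoding cdixn: c−10=s, d−10=t, i−8=a, x−10=n, n−10=d.

stand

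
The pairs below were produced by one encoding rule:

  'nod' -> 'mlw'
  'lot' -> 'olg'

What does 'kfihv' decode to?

purse

Each pair mirrors across the alphabet (n↔m, o↔l, d↔w): positions sum to 25. Each letter is replaced by its mirror in the alphabet: a↔z, b↔y, c↔x, and so on (the Atbash cipher).
Undoing it on kfihv: k↔p, f↔u, i↔r, h↔s, v↔e.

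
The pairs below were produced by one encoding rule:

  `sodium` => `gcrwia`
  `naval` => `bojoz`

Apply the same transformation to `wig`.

Compare letters: s→g is +14, o→c is +14, d→r is +14 — a constant shift. This is a Caesar cipher with shift 14.
For wig: w+14=k, i+14=w, g+14=u.

kwu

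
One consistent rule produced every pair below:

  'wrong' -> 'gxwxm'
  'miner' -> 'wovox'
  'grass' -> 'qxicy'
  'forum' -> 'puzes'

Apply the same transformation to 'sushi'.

Shifts by position in wrong: pos 0: w→g (+10), pos 1: r→x (+6), pos 2: o→w (+8), pos 3: n→x (+10), pos 4: g→m (+6) — repeating every 3. A repeating key of period 3 is used — shifts +10, +6, +8 over and over.
On sushi: s+10=c, u+6=a, s+8=a, h+10=r, i+6=o.

caaro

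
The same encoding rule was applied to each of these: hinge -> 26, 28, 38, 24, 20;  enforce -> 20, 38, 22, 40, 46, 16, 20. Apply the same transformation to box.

h(#8)→26 and i(#9)→28: differences scale by 2, so n = 2·pos + 10. With a=1..z=26, the number is 2·pos + 10.
Applying it to box: b=2→14, o=15→40, x=24→58.

14, 40, 58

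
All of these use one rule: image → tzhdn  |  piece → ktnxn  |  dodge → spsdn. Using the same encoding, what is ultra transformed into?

i(8)→t(19) and m(12)→z(25) fit y≡21x+7 (mod 26); the inverse of 21 mod 26 is 5. This is an affine cipher: with a=0,…,z=25, each position x becomes (21x+7) mod 26.
On ultra: u(20)→21·20+7≡11=l; l(11)→21·11+7≡4=e; t(19)→21·19+7≡16=q; r(17)→21·17+7≡0=a; a(0)→21·0+7≡7=h (all mod 26).

leqah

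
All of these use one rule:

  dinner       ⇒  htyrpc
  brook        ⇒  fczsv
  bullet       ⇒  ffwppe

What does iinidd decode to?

excess

Shifts by position in dinner: pos 0: d→h (+4), pos 1: i→t (+11), pos 2: n→y (+11), pos 3: n→r (+4), pos 4: e→p (+11), pos 5: r→c (+11) — repeating every 3. The shifts repeat in a cycle of length 3: positions 0,1,… shift by +4, +11, +11, then the pattern repeats.
Reversing it on iinidd: i−4=e, i−11=x, n−11=c, i−4=e, d−11=s, d−11=s.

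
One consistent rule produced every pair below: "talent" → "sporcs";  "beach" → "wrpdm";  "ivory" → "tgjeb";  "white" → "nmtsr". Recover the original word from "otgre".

t(19)→s(18) and a(0)→p(15) fit y≡7x+15 (mod 26); the inverse of 7 mod 26 is 15. Each letter's alphabet position (a=0..z=25) is mapped through 7·x+15 mod 26 — an affine cipher.
Reversing it on otgre: o(14)→15·(14−15)≡11=l; t(19)→15·(19−15)≡8=i; g(6)→15·(6−15)≡21=v; r(17)→15·(17−15)≡4=e; e(4)→15·(4−15)≡17=r (all mod 26).

liver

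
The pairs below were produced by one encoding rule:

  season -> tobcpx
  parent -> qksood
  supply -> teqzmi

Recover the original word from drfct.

It's a Vigenère-style cipher with numeric key [1,10]: position i shifts by key[i mod 2].
Undoing it on drfct: d−1=c, r−10=h, f−1=e, c−10=s, t−1=s.

chess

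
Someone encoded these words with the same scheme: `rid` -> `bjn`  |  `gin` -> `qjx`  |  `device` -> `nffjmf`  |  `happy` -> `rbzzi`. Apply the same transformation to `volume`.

fpvvwf

The shift depends on letter class: consonant r→b is +10, but vowel i→j is +1. The rule splits by letter class: vowels +1, consonants +10.
On volume: v(cons)+10=f, o(vowel)+1=p, l(cons)+10=v, u(vowel)+1=v, m(cons)+10=w, e(vowel)+1=f.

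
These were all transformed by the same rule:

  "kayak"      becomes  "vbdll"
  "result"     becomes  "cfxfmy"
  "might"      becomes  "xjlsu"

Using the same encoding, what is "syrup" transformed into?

dzwfq

Shifts by position in kayak: pos 0: k→v (+11), pos 1: a→b (+1), pos 2: y→d (+5), pos 3: a→l (+11), pos 4: k→l (+1) — repeating every 3. A repeating key of period 3 is used — shifts +11, +1, +5 over and over.
For syrup: s+11=d, y+1=z, r+5=w, u+11=f, p+1=q.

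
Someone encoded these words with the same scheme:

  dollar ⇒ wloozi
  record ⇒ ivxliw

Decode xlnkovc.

Each pair mirrors across the alphabet (d↔w, o↔l, l↔o): positions sum to 25. This is the alphabet-reversal cipher (Atbash): a becomes z, b becomes y, etc.
Decoding xlnkovc: x↔c, l↔o, n↔m, k↔p, o↔l, v↔e, c↔x.

complex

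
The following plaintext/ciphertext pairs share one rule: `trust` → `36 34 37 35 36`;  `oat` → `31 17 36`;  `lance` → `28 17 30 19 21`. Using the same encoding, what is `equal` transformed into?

Each letter is replaced by its alphabet position (a=1..z=26) + 16.
For equal: e=5→21, q=17→33, u=21→37, a=1→17, l=12→28.

21 33 37 17 28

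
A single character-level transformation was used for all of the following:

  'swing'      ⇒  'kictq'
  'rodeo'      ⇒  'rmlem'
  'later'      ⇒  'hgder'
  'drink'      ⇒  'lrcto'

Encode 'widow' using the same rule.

iclmi

s(18)→k(10) and w(22)→i(8) fit y≡19x+6 (mod 26); the inverse of 19 mod 26 is 11. Each letter's alphabet position (a=0..z=25) is mapped through 19·x+6 mod 26 — an affine cipher.
For widow: w(22)→19·22+6≡8=i; i(8)→19·8+6≡2=c; d(3)→19·3+6≡11=l; o(14)→19·14+6≡12=m; w(22)→19·22+6≡8=i (all mod 26).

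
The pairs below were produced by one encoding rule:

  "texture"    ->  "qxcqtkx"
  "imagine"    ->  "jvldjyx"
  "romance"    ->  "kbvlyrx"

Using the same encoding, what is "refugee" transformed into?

Treating letters as 0–25, the rule is x ↦ 3x + 11 (mod 26).
For refugee: r(17)→3·17+11≡10=k; e(4)→3·4+11≡23=x; f(5)→3·5+11≡0=a; u(20)→3·20+11≡19=t; g(6)→3·6+11≡3=d; e(4)→3·4+11≡23=x; e(4)→3·4+11≡23=x (all mod 26).

kxatdxx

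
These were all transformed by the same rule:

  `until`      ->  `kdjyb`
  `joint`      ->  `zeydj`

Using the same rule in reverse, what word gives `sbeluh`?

clover

Compare letters: u→k is +16, n→d is +16, t→j is +16 — a constant shift. This is a Caesar cipher with shift 16.
Reversing it on sbeluh: s−16=c, b−16=l, e−16=o, l−16=v, u−16=e, h−16=r.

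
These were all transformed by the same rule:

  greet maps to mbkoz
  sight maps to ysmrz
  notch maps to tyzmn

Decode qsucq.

kiosk

Shifts by position in greet: pos 0: g→m (+6), pos 1: r→b (+10), pos 2: e→k (+6), pos 3: e→o (+10) — repeating every 2. It's a Vigenère-style cipher with numeric key [6,10]: position i shifts by key[i mod 2].
Undoing it on qsucq: q−6=k, s−10=i, u−6=o, c−10=s, q−6=k.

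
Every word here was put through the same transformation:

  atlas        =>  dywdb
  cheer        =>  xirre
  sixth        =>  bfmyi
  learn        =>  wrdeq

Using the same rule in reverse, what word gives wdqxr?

This is an affine cipher: with a=0,…,z=25, each position x becomes (23x+3) mod 26.
Undoing it on wdqxr: w(22)→17·(22−3)≡11=l; d(3)→17·(3−3)≡0=a; q(16)→17·(16−3)≡13=n; x(23)→17·(23−3)≡2=c; r(17)→17·(17−3)≡4=e (all mod 26).

lance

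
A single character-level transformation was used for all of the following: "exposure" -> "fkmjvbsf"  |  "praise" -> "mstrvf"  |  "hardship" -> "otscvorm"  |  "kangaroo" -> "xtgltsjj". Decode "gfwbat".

This is an affine cipher: with a=0,…,z=25, each position x becomes (3x+19) mod 26.
Undoing it on gfwbat: g(6)→9·(6−19)≡13=n; f(5)→9·(5−19)≡4=e; w(22)→9·(22−19)≡1=b; b(1)→9·(1−19)≡20=u; a(0)→9·(0−19)≡11=l; t(19)→9·(19−19)≡0=a (all mod 26).

nebula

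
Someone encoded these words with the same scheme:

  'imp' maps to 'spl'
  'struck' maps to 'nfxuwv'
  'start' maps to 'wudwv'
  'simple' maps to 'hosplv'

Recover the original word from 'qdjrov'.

The output letters match the input read backwards, each shifted +3: imp reversed is pmi. Read the word backwards and shift each letter +3.
Undoing it on qdjrov: shift back: q−3=n, d−3=a, j−3=g, r−3=o, o−3=l, v−3=s → nagols; then reverse → slogan.

slogan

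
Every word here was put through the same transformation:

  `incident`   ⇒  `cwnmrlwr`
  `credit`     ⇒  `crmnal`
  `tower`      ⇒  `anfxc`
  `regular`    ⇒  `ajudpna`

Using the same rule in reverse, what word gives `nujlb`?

The output letters match the input read backwards, each shifted +9: incident reversed is tnedicni. The word is reversed, then every letter is shifted forward by 9.
Undoing it on nujlb: shift back: n−9=e, u−9=l, j−9=a, l−9=c, b−9=s → elacs; then reverse → scale.

scale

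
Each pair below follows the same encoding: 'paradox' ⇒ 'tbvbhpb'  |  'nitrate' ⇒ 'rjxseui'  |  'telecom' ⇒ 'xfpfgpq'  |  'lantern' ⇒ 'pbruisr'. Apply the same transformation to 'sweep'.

wxift

Shifts by position in paradox: pos 0: p→t (+4), pos 1: a→b (+1), pos 2: r→v (+4), pos 3: a→b (+1) — repeating every 2. The shifts repeat in a cycle of length 2: positions 0,1,… shift by +4, +1, then the pattern repeats.
On sweep: s+4=w, w+1=x, e+4=i, e+1=f, p+4=t.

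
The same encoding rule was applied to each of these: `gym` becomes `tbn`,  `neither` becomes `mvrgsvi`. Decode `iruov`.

rifle

Each pair mirrors across the alphabet (g↔t, y↔b, m↔n): positions sum to 25. Letters are reflected about the middle of the alphabet (position → 25−position): Atbash.
Undoing it on iruov: i↔r, r↔i, u↔f, o↔l, v↔e.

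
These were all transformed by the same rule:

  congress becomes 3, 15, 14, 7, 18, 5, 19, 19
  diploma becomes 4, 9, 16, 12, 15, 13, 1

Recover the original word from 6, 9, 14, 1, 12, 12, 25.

finally

c is letter #3 and maps to 3: an offset of 0. Each letter is replaced by its alphabet position (a=1, b=2, …, z=26).
Decoding 6, 9, 14, 1, 12, 12, 25: 6=f, 9=i, 14=n, 1=a, 12=l, 12=l, 25=y.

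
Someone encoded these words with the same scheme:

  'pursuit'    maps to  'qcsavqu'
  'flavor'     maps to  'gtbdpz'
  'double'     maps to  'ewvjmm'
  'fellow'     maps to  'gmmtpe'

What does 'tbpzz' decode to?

story

Shifts by position in pursuit: pos 0: p→q (+1), pos 1: u→c (+8), pos 2: r→s (+1), pos 3: s→a (+8) — repeating every 2. The shifts repeat in a cycle of length 2: positions 0,1,… shift by +1, +8, then the pattern repeats.
Undoing it on tbpzz: t−1=s, b−8=t, p−1=o, z−8=r, z−1=y.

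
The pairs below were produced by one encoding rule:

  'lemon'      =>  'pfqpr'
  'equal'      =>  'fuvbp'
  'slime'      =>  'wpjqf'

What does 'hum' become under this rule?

lvq

The shift depends on letter class: consonant l→p is +4, but vowel e→f is +1. Vowels shift forward by 1 and consonants shift forward by 4.
Applying it to hum: h(cons)+4=l, u(vowel)+1=v, m(cons)+4=q.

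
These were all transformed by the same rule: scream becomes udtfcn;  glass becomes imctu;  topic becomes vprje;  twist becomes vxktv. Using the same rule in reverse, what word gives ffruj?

Shifts by position in scream: pos 0: s→u (+2), pos 1: c→d (+1), pos 2: r→t (+2), pos 3: e→f (+1) — repeating every 2. A repeating key of period 2 is used — shifts +2, +1 over and over.
Reversing it on ffruj: f−2=d, f−1=e, r−2=p, u−1=t, j−2=h.

depth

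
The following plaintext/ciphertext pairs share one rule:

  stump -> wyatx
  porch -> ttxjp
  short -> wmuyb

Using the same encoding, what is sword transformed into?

In stump: s→w is +4, t→y is +5, u→a is +6, m→t is +7 — the shift increases by 1 each position. Letter i (0-indexed) is shifted by i+4, so successive shifts are 4, 5, 6, ….
On sword: s+4=w, w+5=b, o+6=u, r+7=y, d+8=l.

wbuyl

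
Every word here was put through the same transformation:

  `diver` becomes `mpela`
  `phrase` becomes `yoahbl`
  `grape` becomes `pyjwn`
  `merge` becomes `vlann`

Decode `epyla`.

Shifts by position in diver: pos 0: d→m (+9), pos 1: i→p (+7), pos 2: v→e (+9), pos 3: e→l (+7) — repeating every 2. It's a Vigenère-style cipher with numeric key [9,7]: position i shifts by key[i mod 2].
Undoing it on epyla: e−9=v, p−7=i, y−9=p, l−7=e, a−9=r.

viper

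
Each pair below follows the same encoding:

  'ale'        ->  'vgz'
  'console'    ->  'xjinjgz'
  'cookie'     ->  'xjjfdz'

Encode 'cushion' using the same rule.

Compare letters: a→v is +21, l→g is +21, e→z is +21 — a constant shift. It's a constant shift of +21 (ROT21).
Applying it to cushion: c+21=x, u+21=p, s+21=n, h+21=c, i+21=d, o+21=j, n+21=i.

xpncdji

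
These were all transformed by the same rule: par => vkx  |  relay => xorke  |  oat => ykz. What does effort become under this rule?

The shift depends on letter class: consonant p→v is +6, but vowel a→k is +10. Vowels shift forward by 10 and consonants shift forward by 6.
On effort: e(vowel)+10=o, f(cons)+6=l, f(cons)+6=l, o(vowel)+10=y, r(cons)+6=x, t(cons)+6=z.

ollyxz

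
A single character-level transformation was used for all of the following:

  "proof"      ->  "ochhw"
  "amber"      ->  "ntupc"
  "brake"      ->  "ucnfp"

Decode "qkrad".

p(15)→o(14) and r(17)→c(2) fit y≡7x+13 (mod 26); the inverse of 7 mod 26 is 15. This is an affine cipher: with a=0,…,z=25, each position x becomes (7x+13) mod 26.
Reversing it on qkrad: q(16)→15·(16−13)≡19=t; k(10)→15·(10−13)≡7=h; r(17)→15·(17−13)≡8=i; a(0)→15·(0−13)≡13=n; d(3)→15·(3−13)≡6=g (all mod 26).

thing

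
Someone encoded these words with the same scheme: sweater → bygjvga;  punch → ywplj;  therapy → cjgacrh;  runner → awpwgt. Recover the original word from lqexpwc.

coconut

Shifts by position in sweater: pos 0: s→b (+9), pos 1: w→y (+2), pos 2: e→g (+2), pos 3: a→j (+9), pos 4: t→v (+2), pos 5: e→g (+2) — repeating every 3. It's a Vigenère-style cipher with numeric key [9,2,2]: position i shifts by key[i mod 3].
Reversing it on lqexpwc: l−9=c, q−2=o, e−2=c, x−9=o, p−2=n, w−2=u, c−9=t.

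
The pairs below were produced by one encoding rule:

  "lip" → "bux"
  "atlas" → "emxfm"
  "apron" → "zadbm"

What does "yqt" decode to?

The output letters match the input read backwards, each shifted +12: lip reversed is pil. Read the word backwards and shift each letter +12.
Decoding yqt: shift back: y−12=m, q−12=e, t−12=h → meh; then reverse → hem.

hem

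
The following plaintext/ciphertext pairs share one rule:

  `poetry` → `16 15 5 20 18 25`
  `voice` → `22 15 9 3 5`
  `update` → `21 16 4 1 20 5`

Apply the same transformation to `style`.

p is letter #16 and maps to 16: an offset of 0. Letters become their 1-indexed alphabet positions: a=1 … z=26.
Applying it to style: s=19→19, t=20→20, y=25→25, l=12→12, e=5→5.

19 20 25 12 5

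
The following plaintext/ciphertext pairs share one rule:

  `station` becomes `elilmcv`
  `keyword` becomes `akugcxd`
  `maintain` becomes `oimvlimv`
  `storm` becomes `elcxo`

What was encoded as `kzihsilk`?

s(18)→e(4) and t(19)→l(11) fit y≡7x+8 (mod 26); the inverse of 7 mod 26 is 15. Each letter's alphabet position (a=0..z=25) is mapped through 7·x+8 mod 26 — an affine cipher.
Reversing it on kzihsilk: k(10)→15·(10−8)≡4=e; z(25)→15·(25−8)≡21=v; i(8)→15·(8−8)≡0=a; h(7)→15·(7−8)≡11=l; s(18)→15·(18−8)≡20=u; i(8)→15·(8−8)≡0=a; l(11)→15·(11−8)≡19=t; k(10)→15·(10−8)≡4=e (all mod 26).

evaluate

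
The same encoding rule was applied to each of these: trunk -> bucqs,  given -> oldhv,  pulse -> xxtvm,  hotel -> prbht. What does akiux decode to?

Shifts by position in trunk: pos 0: t→b (+8), pos 1: r→u (+3), pos 2: u→c (+8), pos 3: n→q (+3) — repeating every 2. The shifts repeat in a cycle of length 2: positions 0,1,… shift by +8, +3, then the pattern repeats.
Undoing it on akiux: a−8=s, k−3=h, i−8=a, u−3=r, x−8=p.

sharp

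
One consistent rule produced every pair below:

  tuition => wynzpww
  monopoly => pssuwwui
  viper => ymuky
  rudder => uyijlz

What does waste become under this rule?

In tuition: t→w is +3, u→y is +4, i→n is +5, t→z is +6 — the shift increases by 1 each position. The shift increases by 1 at each position, starting from +3: 3, 4, 5, ….
Applying it to waste: w+3=z, a+4=e, s+5=x, t+6=z, e+7=l.

zexzl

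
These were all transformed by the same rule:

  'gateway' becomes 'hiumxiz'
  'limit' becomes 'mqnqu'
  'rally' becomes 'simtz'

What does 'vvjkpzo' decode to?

Shifts by position in gateway: pos 0: g→h (+1), pos 1: a→i (+8), pos 2: t→u (+1), pos 3: e→m (+8) — repeating every 2. A repeating key of period 2 is used — shifts +1, +8 over and over.
Reversing it on vvjkpzo: v−1=u, v−8=n, j−1=i, k−8=c, p−1=o, z−8=r, o−1=n.

unicorn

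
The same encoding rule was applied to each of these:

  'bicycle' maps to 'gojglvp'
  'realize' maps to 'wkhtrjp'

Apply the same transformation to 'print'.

In bicycle: b→g is +5, i→o is +6, c→j is +7, y→g is +8 — the shift increases by 1 each position. Each letter shifts forward by (position + 5), i.e. 5, 6, 7, … — the shift grows by one for each successive letter.
On print: p+5=u, r+6=x, i+7=p, n+8=v, t+9=c.

uxpvc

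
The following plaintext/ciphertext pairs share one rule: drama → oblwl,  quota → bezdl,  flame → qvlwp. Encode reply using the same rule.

Shifts by position in drama: pos 0: d→o (+11), pos 1: r→b (+10), pos 2: a→l (+11), pos 3: m→w (+10) — repeating every 2. A repeating key of period 2 is used — shifts +11, +10 over and over.
Applying it to reply: r+11=c, e+10=o, p+11=a, l+10=v, y+11=j.

coavj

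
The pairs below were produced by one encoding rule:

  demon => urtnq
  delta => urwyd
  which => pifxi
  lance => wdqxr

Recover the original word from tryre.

d(3)→u(20) and e(4)→r(17) fit y≡23x+3 (mod 26); the inverse of 23 mod 26 is 17. Treating letters as 0–25, the rule is x ↦ 23x + 3 (mod 26).
Decoding tryre: t(19)→17·(19−3)≡12=m; r(17)→17·(17−3)≡4=e; y(24)→17·(24−3)≡19=t; r(17)→17·(17−3)≡4=e; e(4)→17·(4−3)≡17=r (all mod 26).

meter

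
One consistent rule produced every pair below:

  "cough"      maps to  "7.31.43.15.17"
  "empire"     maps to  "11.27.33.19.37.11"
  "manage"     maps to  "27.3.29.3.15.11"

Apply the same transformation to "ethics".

11.41.17.19.7.39

c(#3)→7 and o(#15)→31: differences scale by 2, so n = 2·pos + 1. Each letter becomes 2×(its alphabet position, a=1..z=26) + 1.
Applying it to ethics: e=5→11, t=20→41, h=8→17, i=9→19, c=3→7, s=19→39.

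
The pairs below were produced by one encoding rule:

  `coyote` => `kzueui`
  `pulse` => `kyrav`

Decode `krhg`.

The output letters match the input read backwards, each shifted +6: coyote reversed is etoyoc. Read the word backwards and shift each letter +6.
Undoing it on krhg: shift back: k−6=e, r−6=l, h−6=b, g−6=a → elba; then reverse → able.

able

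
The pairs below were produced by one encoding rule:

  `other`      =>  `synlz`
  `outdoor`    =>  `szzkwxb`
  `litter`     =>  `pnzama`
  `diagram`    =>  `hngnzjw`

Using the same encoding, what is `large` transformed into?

pfxnm

In other: o→s is +4, t→y is +5, h→n is +6, e→l is +7 — the shift increases by 1 each position. Letter i (0-indexed) is shifted by i+4, so successive shifts are 4, 5, 6, ….
Applying it to large: l+4=p, a+5=f, r+6=x, g+7=n, e+8=m.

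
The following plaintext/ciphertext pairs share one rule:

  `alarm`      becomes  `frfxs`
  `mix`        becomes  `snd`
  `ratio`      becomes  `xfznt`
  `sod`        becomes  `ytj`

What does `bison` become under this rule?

The shift depends on letter class: consonant l→r is +6, but vowel a→f is +5. Two shifts are in play — +5 for a/e/i/o/u, +6 for every other letter.
For bison: b(cons)+6=h, i(vowel)+5=n, s(cons)+6=y, o(vowel)+5=t, n(cons)+6=t.

hnytt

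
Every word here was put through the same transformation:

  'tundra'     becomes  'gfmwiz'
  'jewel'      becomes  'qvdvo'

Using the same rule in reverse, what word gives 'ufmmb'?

Each pair mirrors across the alphabet (t↔g, u↔f, n↔m): positions sum to 25. This is the alphabet-reversal cipher (Atbash): a becomes z, b becomes y, etc.
Undoing it on ufmmb: u↔f, f↔u, m↔n, m↔n, b↔y.

funny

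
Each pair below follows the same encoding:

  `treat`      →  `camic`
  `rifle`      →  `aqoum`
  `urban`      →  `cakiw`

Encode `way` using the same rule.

The shift depends on letter class: consonant t→c is +9, but vowel e→m is +8. Vowels shift forward by 8 and consonants shift forward by 9.
Applying it to way: w(cons)+9=f, a(vowel)+8=i, y(cons)+9=h.

fih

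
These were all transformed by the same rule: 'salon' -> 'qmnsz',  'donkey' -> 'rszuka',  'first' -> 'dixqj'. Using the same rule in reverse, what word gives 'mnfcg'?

album

s(18)→q(16) and a(0)→m(12) fit y≡19x+12 (mod 26); the inverse of 19 mod 26 is 11. This is an affine cipher: with a=0,…,z=25, each position x becomes (19x+12) mod 26.
Reversing it on mnfcg: m(12)→11·(12−12)≡0=a; n(13)→11·(13−12)≡11=l; f(5)→11·(5−12)≡1=b; c(2)→11·(2−12)≡20=u; g(6)→11·(6−12)≡12=m (all mod 26).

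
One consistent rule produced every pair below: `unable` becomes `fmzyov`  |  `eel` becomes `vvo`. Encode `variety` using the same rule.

Letters are reflected about the middle of the alphabet (position → 25−position): Atbash.
For variety: v↔e, a↔z, r↔i, i↔r, e↔v, t↔g, y↔b.

ezirvgb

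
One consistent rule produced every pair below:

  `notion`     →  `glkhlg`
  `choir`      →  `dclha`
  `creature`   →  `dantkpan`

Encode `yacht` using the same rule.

jtdck

This is an affine cipher: with a=0,…,z=25, each position x becomes (5x+19) mod 26.
For yacht: y(24)→5·24+19≡9=j; a(0)→5·0+19≡19=t; c(2)→5·2+19≡3=d; h(7)→5·7+19≡2=c; t(19)→5·19+19≡10=k (all mod 26).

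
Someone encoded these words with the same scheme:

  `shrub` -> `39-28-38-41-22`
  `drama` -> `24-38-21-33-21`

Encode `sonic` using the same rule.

s is letter #19 and maps to 39: an offset of 20. Each letter is replaced by its alphabet position (a=1..z=26) + 20.
Applying it to sonic: s=19→39, o=15→35, n=14→34, i=9→29, c=3→23.

39-35-34-29-23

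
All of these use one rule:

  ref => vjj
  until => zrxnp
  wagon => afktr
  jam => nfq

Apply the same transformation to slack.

wpfgo

Vowels shift forward by 5 and consonants shift forward by 4.
On slack: s(cons)+4=w, l(cons)+4=p, a(vowel)+5=f, c(cons)+4=g, k(cons)+4=o.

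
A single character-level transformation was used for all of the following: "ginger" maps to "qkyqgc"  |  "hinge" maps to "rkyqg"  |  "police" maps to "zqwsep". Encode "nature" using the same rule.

Shifts by position in ginger: pos 0: g→q (+10), pos 1: i→k (+2), pos 2: n→y (+11), pos 3: g→q (+10), pos 4: e→g (+2), pos 5: r→c (+11) — repeating every 3. A repeating key of period 3 is used — shifts +10, +2, +11 over and over.
On nature: n+10=x, a+2=c, t+11=e, u+10=e, r+2=t, e+11=p.

xceetp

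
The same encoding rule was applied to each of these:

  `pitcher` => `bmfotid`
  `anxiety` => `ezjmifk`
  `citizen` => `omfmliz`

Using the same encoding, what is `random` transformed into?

dezpsy

The shift depends on letter class: consonant p→b is +12, but vowel i→m is +4. The rule splits by letter class: vowels +4, consonants +12.
For random: r(cons)+12=d, a(vowel)+4=e, n(cons)+12=z, d(cons)+12=p, o(vowel)+4=s, m(cons)+12=y.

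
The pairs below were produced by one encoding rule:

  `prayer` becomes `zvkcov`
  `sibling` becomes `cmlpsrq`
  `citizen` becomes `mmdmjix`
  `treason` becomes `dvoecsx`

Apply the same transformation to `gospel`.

qsctop

It's a Vigenère-style cipher with numeric key [10,4]: position i shifts by key[i mod 2].
Applying it to gospel: g+10=q, o+4=s, s+10=c, p+4=t, e+10=o, l+4=p.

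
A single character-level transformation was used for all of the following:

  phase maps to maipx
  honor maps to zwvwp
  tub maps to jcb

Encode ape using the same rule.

mxi

The output letters match the input read backwards, each shifted +8: phase reversed is esahp. Read the word backwards and shift each letter +8.
For ape: reverse → epa; then shift: e+8=m, p+8=x, a+8=i.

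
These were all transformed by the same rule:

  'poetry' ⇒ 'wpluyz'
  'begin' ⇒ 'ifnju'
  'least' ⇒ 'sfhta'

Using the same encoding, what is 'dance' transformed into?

Shifts by position in poetry: pos 0: p→w (+7), pos 1: o→p (+1), pos 2: e→l (+7), pos 3: t→u (+1) — repeating every 2. It's a Vigenère-style cipher with numeric key [7,1]: position i shifts by key[i mod 2].
On dance: d+7=k, a+1=b, n+7=u, c+1=d, e+7=l.

kbudl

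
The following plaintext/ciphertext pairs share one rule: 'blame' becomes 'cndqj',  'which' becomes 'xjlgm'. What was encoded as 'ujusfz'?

throat

In blame: b→c is +1, l→n is +2, a→d is +3, m→q is +4 — the shift increases by 1 each position. Each letter shifts forward by (position + 1), i.e. 1, 2, 3, … — the shift grows by one for each successive letter.
Decoding ujusfz: u−1=t, j−2=h, u−3=r, s−4=o, f−5=a, z−6=t.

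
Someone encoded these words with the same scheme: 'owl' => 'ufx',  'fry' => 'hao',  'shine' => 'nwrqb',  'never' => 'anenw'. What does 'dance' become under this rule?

nlwjm

The output letters match the input read backwards, each shifted +9: owl reversed is lwo. Read the word backwards and shift each letter +9.
On dance: reverse → ecnad; then shift: e+9=n, c+9=l, n+9=w, a+9=j, d+9=m.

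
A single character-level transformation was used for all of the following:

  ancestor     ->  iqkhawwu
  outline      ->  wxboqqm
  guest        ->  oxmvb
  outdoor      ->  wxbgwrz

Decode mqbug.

entry

The shifts repeat in a cycle of length 2: positions 0,1,… shift by +8, +3, then the pattern repeats.
Decoding mqbug: m−8=e, q−3=n, b−8=t, u−3=r, g−8=y.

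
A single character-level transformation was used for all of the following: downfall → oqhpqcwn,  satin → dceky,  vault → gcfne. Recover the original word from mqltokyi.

Shifts by position in downfall: pos 0: d→o (+11), pos 1: o→q (+2), pos 2: w→h (+11), pos 3: n→p (+2) — repeating every 2. It's a Vigenère-style cipher with numeric key [11,2]: position i shifts by key[i mod 2].
Undoing it on mqltokyi: m−11=b, q−2=o, l−11=a, t−2=r, o−11=d, k−2=i, y−11=n, i−2=g.

boarding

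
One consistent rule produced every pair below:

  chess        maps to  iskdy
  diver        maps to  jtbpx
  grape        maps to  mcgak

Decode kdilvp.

It's a Vigenère-style cipher with numeric key [6,11]: position i shifts by key[i mod 2].
Undoing it on kdilvp: k−6=e, d−11=s, i−6=c, l−11=a, v−6=p, p−11=e.

escape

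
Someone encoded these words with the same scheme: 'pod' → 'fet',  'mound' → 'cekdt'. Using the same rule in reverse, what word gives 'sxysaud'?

chicken

Compare letters: p→f is +16, o→e is +16, d→t is +16 — a constant shift. It's a constant shift of +16 (ROT16).
Reversing it on sxysaud: s−16=c, x−16=h, y−16=i, s−16=c, a−16=k, u−16=e, d−16=n.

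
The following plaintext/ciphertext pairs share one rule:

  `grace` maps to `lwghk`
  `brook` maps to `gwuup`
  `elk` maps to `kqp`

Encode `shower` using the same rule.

The shift depends on letter class: consonant g→l is +5, but vowel a→g is +6. Vowels shift forward by 6 and consonants shift forward by 5.
For shower: s(cons)+5=x, h(cons)+5=m, o(vowel)+6=u, w(cons)+5=b, e(vowel)+6=k, r(cons)+5=w.

xmubkw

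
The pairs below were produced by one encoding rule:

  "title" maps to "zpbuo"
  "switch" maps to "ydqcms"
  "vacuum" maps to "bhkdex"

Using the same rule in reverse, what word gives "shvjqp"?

manage

In title: t→z is +6, i→p is +7, t→b is +8, l→u is +9 — the shift increases by 1 each position. Each letter shifts forward by (position + 6), i.e. 6, 7, 8, … — the shift grows by one for each successive letter.
Reversing it on shvjqp: s−6=m, h−7=a, v−8=n, j−9=a, q−10=g, p−11=e.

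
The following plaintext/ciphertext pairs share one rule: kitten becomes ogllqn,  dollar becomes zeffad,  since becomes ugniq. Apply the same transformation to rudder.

dczzqd

k(10)→o(14) and i(8)→g(6) fit y≡17x+0 (mod 26); the inverse of 17 mod 26 is 23. Treating letters as 0–25, the rule is x ↦ 17x + 0 (mod 26).
For rudder: r(17)→17·17+0≡3=d; u(20)→17·20+0≡2=c; d(3)→17·3+0≡25=z; d(3)→17·3+0≡25=z; e(4)→17·4+0≡16=q; r(17)→17·17+0≡3=d (all mod 26).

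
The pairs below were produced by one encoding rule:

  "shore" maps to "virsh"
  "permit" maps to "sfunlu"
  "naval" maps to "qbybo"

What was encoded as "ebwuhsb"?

battery

Shifts by position in shore: pos 0: s→v (+3), pos 1: h→i (+1), pos 2: o→r (+3), pos 3: r→s (+1) — repeating every 2. The shifts repeat in a cycle of length 2: positions 0,1,… shift by +3, +1, then the pattern repeats.
Decoding ebwuhsb: e−3=b, b−1=a, w−3=t, u−1=t, h−3=e, s−1=r, b−3=y.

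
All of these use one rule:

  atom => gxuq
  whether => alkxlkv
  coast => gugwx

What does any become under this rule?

grc

The rule splits by letter class: vowels +6, consonants +4.
On any: a(vowel)+6=g, n(cons)+4=r, y(cons)+4=c.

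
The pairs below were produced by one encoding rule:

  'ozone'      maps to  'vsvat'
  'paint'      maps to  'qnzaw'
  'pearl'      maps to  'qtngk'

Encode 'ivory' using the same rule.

o(14)→v(21) and z(25)→s(18) fit y≡21x+13 (mod 26); the inverse of 21 mod 26 is 5. Treating letters as 0–25, the rule is x ↦ 21x + 13 (mod 26).
Applying it to ivory: i(8)→21·8+13≡25=z; v(21)→21·21+13≡12=m; o(14)→21·14+13≡21=v; r(17)→21·17+13≡6=g; y(24)→21·24+13≡23=x (all mod 26).

zmvgx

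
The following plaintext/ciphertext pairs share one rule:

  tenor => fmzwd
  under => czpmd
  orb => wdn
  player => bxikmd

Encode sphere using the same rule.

ebtmdm

The shift depends on letter class: consonant t→f is +12, but vowel e→m is +8. The rule splits by letter class: vowels +8, consonants +12.
On sphere: s(cons)+12=e, p(cons)+12=b, h(cons)+12=t, e(vowel)+8=m, r(cons)+12=d, e(vowel)+8=m.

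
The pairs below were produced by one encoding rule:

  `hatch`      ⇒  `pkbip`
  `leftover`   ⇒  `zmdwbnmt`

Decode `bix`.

pat

Read the word backwards and shift each letter +8.
Reversing it on bix: shift back: b−8=t, i−8=a, x−8=p → tap; then reverse → pat.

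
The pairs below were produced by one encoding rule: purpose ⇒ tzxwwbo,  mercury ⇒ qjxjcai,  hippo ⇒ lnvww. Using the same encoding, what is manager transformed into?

qfthonb

Letter i (0-indexed) is shifted by i+4, so successive shifts are 4, 5, 6, ….
On manager: m+4=q, a+5=f, n+6=t, a+7=h, g+8=o, e+9=n, r+10=b.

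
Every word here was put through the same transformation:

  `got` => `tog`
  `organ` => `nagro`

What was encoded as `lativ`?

vital

The output letters match the input read backwards: got reversed is tog. It's just the letters in reverse order.
Decoding lativ: then reverse → vital.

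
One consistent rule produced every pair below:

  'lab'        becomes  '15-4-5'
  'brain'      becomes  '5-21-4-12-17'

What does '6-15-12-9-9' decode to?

Each letter is replaced by its alphabet position (a=1..z=26) + 3.
Decoding 6-15-12-9-9: 6→(6−3)÷1=3=c, 15→(15−3)÷1=12=l, 12→(12−3)÷1=9=i, 9→(9−3)÷1=6=f, 9→(9−3)÷1=6=f.

cliff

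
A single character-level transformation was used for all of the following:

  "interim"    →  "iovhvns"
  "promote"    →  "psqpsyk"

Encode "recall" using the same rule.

rfedpq

In interim: i→i is +0, n→o is +1, t→v is +2, e→h is +3 — the shift increases by 1 each position. Each letter shifts forward by its position index (0, 1, 2, …) — the shift grows by one for each successive letter.
For recall: r+0=r, e+1=f, c+2=e, a+3=d, l+4=p, l+5=q.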